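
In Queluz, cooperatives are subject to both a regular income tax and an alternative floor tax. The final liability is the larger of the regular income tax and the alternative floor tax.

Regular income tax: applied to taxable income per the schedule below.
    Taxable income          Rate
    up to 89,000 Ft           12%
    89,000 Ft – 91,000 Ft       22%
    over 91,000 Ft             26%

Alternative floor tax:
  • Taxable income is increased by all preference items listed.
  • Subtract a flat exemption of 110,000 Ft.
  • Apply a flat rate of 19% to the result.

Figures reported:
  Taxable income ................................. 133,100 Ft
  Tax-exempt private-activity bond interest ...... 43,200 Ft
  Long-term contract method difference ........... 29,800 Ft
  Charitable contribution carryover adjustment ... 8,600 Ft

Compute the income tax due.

Regular income tax:
  89,000 Ft × 12% = 10,680 Ft
  2,000 Ft × 22% = 440 Ft
  42,100 Ft × 26% = 10,946 Ft
  → 22,066 Ft

Alternative floor tax:
  Adjusted income: 133,100 Ft + 43,200 Ft + 29,800 Ft + 8,600 Ft = 214,700 Ft
  Less exemption 110,000 Ft → base 104,700 Ft
  104,700 Ft × 19% = 19,893 Ft

22,066 Ft > 19,893 Ft, so the regular income tax governs.

22,066 Ft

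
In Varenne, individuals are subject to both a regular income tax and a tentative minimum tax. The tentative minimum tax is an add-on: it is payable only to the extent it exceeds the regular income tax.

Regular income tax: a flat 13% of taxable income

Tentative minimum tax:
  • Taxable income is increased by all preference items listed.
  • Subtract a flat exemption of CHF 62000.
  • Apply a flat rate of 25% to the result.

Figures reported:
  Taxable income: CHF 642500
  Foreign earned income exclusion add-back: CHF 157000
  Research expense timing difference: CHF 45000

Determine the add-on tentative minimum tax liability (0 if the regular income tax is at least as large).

CHF 112100

Regular income tax:
  CHF 642500 × 13% = CHF 83525

Tentative minimum tax:
  Adjusted income: CHF 642500 + CHF 157000 + CHF 45000 = CHF 844500
  Less exemption CHF 62000 → base CHF 782500
  CHF 782500 × 25% = CHF 195625

Excess of tentative minimum tax over regular income tax: CHF 195625 − CHF 83525 = CHF 112100.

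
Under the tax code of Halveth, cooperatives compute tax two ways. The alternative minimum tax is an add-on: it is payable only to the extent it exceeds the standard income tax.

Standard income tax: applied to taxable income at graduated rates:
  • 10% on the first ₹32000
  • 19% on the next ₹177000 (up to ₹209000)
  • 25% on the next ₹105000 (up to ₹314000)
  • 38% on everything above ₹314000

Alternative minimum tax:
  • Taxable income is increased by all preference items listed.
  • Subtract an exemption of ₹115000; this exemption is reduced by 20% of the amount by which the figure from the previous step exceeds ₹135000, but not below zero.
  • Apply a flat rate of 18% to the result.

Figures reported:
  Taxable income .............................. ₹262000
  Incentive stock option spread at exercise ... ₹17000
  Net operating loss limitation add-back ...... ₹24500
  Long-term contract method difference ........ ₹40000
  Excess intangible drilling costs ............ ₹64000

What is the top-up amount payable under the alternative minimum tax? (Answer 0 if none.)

₹12380

Standard income tax:
  ₹32000 × 10% = ₹3200
  ₹177000 × 19% = ₹33630
  ₹53000 × 25% = ₹13250
  → ₹50080

Alternative minimum tax:
  Adjusted income: ₹262000 + ₹17000 + ₹24500 + ₹40000 + ₹64000 = ₹407500
  Exemption: ₹115000 − 20% × (₹407500 − ₹135000) = ₹115000 − ₹54500 = ₹60500
  Base: ₹407500 − ₹60500 = ₹347000
  ₹347000 × 18% = ₹62460

Excess of alternative minimum tax over standard income tax: ₹62460 − ₹50080 = ₹12380.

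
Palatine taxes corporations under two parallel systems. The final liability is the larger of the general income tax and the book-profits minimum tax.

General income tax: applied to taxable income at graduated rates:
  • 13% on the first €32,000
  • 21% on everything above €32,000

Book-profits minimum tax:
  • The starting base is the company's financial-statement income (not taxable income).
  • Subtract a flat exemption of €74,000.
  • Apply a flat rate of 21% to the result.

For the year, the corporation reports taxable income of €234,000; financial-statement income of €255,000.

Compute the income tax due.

€46,580

Book-profits minimum tax:
  Base (financial-statement income): €255,000
  Less exemption €74,000 → base €181,000
  €181,000 × 21% = €38,010

General income tax:
  €32,000 × 13% = €4,160
  €202,000 × 21% = €42,420
  → €46,580

€46,580 > €38,010, so the general income tax governs.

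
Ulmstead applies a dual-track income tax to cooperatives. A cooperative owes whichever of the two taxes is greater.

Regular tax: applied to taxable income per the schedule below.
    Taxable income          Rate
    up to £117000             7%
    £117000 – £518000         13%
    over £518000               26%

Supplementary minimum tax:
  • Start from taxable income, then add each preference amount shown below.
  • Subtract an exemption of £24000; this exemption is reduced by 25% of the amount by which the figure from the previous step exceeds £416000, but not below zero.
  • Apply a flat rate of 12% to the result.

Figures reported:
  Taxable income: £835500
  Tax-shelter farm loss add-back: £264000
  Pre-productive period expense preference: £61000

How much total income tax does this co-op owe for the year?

£142870

Regular tax:
  £117000 × 7% = £8190
  £401000 × 13% = £52130
  £317500 × 26% = £82550
  → £142870

Supplementary minimum tax:
  Adjusted income: £835500 + £264000 + £61000 = £1160500
  Exemption: 25% × (£1160500 − £416000) = £186125 ≥ £24000, so the exemption is fully phased out
  Base: £1160500 − £0 = £1160500
  £1160500 × 12% = £139260

£142870 > £139260, so the regular tax governs.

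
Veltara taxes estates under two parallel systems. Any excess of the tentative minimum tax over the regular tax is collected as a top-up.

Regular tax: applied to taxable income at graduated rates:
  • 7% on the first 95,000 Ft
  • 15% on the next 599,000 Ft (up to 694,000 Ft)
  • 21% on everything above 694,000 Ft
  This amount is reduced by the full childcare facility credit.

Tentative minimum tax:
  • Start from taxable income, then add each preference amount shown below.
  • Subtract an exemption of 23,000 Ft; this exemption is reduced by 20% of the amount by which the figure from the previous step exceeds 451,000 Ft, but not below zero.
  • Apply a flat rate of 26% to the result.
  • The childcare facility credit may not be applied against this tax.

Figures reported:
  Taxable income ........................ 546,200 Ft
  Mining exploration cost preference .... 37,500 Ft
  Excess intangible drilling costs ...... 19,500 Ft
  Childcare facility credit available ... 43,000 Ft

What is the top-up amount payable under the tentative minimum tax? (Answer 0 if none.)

125,502 Ft

Tentative minimum tax:
  Adjusted income: 546,200 Ft + 37,500 Ft + 19,500 Ft = 603,200 Ft
  Exemption: 20% × (603,200 Ft − 451,000 Ft) = 30,440 Ft ≥ 23,000 Ft, so the exemption is fully phased out
  Base: 603,200 Ft − 0 Ft = 603,200 Ft
  603,200 Ft × 26% = 156,832 Ft

Regular tax:
  95,000 Ft × 7% = 6,650 Ft
  451,200 Ft × 15% = 67,680 Ft
  → 74,330 Ft
  Less childcare facility credit 43,000 Ft → 31,330 Ft

Excess of tentative minimum tax over regular tax: 156,832 Ft − 31,330 Ft = 125,502 Ft.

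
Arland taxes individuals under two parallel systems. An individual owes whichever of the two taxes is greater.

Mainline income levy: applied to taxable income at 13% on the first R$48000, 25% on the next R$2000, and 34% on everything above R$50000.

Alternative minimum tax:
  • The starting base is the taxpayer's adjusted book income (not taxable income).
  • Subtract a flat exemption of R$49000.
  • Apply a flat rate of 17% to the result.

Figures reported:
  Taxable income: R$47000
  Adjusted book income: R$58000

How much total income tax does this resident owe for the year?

R$6110

Mainline income levy:
  R$47000 × 13% = R$6110

Alternative minimum tax:
  Base (adjusted book income): R$58000
  Less exemption R$49000 → base R$9000
  R$9000 × 17% = R$1530

R$6110 > R$1530, so the mainline income levy governs.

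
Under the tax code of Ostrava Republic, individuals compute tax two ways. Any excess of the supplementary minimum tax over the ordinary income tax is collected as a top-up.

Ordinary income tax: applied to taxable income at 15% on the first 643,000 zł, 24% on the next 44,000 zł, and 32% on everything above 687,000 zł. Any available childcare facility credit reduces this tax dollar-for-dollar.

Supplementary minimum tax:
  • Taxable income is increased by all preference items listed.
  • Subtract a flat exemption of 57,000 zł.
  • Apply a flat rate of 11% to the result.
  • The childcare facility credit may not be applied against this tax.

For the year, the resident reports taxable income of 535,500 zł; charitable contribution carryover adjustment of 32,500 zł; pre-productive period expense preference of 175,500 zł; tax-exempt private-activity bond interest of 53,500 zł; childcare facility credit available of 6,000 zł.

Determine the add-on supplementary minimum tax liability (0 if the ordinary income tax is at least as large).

Ordinary income tax:
  535,500 zł × 15% = 80,325 zł
  Less childcare facility credit 6,000 zł → 74,325 zł

Supplementary minimum tax:
  Adjusted income: 535,500 zł + 32,500 zł + 175,500 zł + 53,500 zł = 797,000 zł
  Less exemption 57,000 zł → base 740,000 zł
  740,000 zł × 11% = 81,400 zł

Excess of supplementary minimum tax over ordinary income tax: 81,400 zł − 74,325 zł = 7,075 zł.

7,075 zł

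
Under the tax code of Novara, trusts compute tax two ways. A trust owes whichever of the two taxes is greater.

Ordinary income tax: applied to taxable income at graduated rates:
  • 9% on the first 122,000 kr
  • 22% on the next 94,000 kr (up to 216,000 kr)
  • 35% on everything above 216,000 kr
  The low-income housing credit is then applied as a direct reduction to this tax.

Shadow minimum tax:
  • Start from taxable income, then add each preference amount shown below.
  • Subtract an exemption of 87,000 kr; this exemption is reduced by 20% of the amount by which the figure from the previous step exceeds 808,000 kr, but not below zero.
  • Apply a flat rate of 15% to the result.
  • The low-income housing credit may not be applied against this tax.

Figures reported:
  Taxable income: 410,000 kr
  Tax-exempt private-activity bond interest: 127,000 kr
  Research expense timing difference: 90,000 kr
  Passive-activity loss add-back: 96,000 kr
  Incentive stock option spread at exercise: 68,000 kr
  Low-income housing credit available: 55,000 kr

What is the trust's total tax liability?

Ordinary income tax:
  122,000 kr × 9% = 10,980 kr
  94,000 kr × 22% = 20,680 kr
  194,000 kr × 35% = 67,900 kr
  → 99,560 kr
  Less low-income housing credit 55,000 kr → 44,560 kr

Shadow minimum tax:
  Adjusted income: 410,000 kr + 127,000 kr + 90,000 kr + 96,000 kr + 68,000 kr = 791,000 kr
  Exemption: 791,000 kr ≤ 808,000 kr, so full 87,000 kr applies
  Base: 791,000 kr − 87,000 kr = 704,000 kr
  704,000 kr × 15% = 105,600 kr

105,600 kr > 44,560 kr, so the shadow minimum tax is the binding amount.

105,600 kr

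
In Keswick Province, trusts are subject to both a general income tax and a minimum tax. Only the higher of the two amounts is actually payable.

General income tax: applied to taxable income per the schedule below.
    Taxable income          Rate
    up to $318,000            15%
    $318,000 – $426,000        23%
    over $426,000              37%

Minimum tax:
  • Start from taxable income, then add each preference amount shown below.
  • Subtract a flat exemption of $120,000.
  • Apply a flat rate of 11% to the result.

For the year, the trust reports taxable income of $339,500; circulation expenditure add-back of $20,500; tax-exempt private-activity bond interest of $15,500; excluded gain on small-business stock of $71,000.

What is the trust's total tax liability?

$52,645

General income tax:
  $318,000 × 15% = $47,700
  $21,500 × 23% = $4,945
  → $52,645

Minimum tax:
  Adjusted income: $339,500 + $20,500 + $15,500 + $71,000 = $446,500
  Less exemption $120,000 → base $326,500
  $326,500 × 11% = $35,915

$52,645 > $35,915, so the general income tax governs.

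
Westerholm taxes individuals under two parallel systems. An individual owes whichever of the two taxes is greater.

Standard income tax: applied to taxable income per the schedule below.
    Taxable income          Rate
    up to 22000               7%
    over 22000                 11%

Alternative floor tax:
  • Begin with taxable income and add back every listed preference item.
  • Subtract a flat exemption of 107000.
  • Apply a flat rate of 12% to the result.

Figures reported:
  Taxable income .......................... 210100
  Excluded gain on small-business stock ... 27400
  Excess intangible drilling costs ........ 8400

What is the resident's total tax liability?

22231

Alternative floor tax:
  Adjusted income: 210100 + 27400 + 8400 = 245900
  Less exemption 107000 → base 138900
  138900 × 12% = 16668

Standard income tax:
  22000 × 7% = 1540
  188100 × 11% = 20691
  → 22231

22231 > 16668, so the standard income tax governs.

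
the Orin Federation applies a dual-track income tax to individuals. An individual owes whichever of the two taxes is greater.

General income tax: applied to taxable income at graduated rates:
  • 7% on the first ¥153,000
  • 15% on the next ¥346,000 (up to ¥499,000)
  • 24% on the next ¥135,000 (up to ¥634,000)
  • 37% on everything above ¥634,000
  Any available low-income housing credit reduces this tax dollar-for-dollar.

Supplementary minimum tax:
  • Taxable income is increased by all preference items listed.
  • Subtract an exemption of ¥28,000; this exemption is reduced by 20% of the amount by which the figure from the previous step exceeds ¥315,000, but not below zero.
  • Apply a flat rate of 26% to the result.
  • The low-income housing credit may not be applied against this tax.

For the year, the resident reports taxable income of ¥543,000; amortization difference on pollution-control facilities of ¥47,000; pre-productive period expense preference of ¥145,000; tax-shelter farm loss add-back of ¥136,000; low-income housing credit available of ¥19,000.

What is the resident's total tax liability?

¥226,460

Supplementary minimum tax:
  Adjusted income: ¥543,000 + ¥47,000 + ¥145,000 + ¥136,000 = ¥871,000
  Exemption: 20% × (¥871,000 − ¥315,000) = ¥111,200 ≥ ¥28,000, so the exemption is fully phased out
  Base: ¥871,000 − ¥0 = ¥871,000
  ¥871,000 × 26% = ¥226,460

General income tax:
  ¥153,000 × 7% = ¥10,710
  ¥346,000 × 15% = ¥51,900
  ¥44,000 × 24% = ¥10,560
  → ¥73,170
  Less low-income housing credit ¥19,000 → ¥54,170

¥226,460 > ¥54,170, so the supplementary minimum tax is the binding amount.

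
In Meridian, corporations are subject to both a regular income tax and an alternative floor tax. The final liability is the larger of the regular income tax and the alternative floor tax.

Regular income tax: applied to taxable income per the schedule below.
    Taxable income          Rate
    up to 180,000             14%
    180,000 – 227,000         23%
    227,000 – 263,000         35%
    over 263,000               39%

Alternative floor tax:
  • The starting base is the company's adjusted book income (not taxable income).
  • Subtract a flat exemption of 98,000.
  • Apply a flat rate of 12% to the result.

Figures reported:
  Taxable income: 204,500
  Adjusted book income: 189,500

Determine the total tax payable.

Alternative floor tax:
  Base (adjusted book income): 189,500
  Less exemption 98,000 → base 91,500
  91,500 × 12% = 10,980

Regular income tax:
  180,000 × 14% = 25,200
  24,500 × 23% = 5,635
  → 30,835

30,835 > 10,980, so the regular income tax governs.

30,835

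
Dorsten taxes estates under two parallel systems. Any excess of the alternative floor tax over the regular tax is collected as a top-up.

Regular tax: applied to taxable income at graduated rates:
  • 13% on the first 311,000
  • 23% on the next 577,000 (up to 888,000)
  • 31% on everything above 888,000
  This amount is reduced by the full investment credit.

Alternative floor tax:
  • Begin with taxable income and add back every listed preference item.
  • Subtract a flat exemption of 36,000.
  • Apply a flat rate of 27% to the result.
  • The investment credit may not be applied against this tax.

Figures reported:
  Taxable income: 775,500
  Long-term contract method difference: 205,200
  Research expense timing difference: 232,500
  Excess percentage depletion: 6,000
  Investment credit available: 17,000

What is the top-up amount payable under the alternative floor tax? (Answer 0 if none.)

189,199

Regular tax:
  311,000 × 13% = 40,430
  464,500 × 23% = 106,835
  → 147,265
  Less investment credit 17,000 → 130,265

Alternative floor tax:
  Adjusted income: 775,500 + 205,200 + 232,500 + 6,000 = 1,219,200
  Less exemption 36,000 → base 1,183,200
  1,183,200 × 27% = 319,464

Excess of alternative floor tax over regular tax: 319,464 − 130,265 = 189,199.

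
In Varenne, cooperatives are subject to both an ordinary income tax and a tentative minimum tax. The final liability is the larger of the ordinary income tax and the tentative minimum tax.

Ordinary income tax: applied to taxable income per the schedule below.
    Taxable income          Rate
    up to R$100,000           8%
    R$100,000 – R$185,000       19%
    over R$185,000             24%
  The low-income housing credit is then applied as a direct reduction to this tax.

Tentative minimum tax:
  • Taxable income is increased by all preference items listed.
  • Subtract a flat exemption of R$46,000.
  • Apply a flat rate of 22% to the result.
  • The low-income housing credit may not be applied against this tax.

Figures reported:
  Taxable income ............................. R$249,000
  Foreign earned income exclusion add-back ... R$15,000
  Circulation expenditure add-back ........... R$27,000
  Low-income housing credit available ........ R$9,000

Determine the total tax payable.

Tentative minimum tax:
  Adjusted income: R$249,000 + R$15,000 + R$27,000 = R$291,000
  Less exemption R$46,000 → base R$245,000
  R$245,000 × 22% = R$53,900

Ordinary income tax:
  R$100,000 × 8% = R$8,000
  R$85,000 × 19% = R$16,150
  R$64,000 × 24% = R$15,360
  → R$39,510
  Less low-income housing credit R$9,000 → R$30,510

R$53,900 > R$30,510, so the tentative minimum tax is the binding amount.

R$53,900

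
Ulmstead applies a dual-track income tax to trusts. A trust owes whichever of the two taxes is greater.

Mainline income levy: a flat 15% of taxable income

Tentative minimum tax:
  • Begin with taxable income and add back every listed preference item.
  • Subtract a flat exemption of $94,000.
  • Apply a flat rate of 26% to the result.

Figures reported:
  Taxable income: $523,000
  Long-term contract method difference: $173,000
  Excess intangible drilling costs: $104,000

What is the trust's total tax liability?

$183,560

Mainline income levy:
  $523,000 × 15% = $78,450

Tentative minimum tax:
  Adjusted income: $523,000 + $173,000 + $104,000 = $800,000
  Less exemption $94,000 → base $706,000
  $706,000 × 26% = $183,560

$183,560 > $78,450, so the tentative minimum tax is the binding amount.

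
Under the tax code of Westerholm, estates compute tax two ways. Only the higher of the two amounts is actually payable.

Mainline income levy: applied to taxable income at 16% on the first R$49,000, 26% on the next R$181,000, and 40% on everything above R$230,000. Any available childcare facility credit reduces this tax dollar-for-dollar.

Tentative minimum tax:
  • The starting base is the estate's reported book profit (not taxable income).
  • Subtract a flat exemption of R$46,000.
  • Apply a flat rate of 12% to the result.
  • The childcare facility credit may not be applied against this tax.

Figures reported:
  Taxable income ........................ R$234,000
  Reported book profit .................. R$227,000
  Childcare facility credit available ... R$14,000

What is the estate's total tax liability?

Mainline income levy:
  R$49,000 × 16% = R$7,840
  R$181,000 × 26% = R$47,060
  R$4,000 × 40% = R$1,600
  → R$56,500
  Less childcare facility credit R$14,000 → R$42,500

Tentative minimum tax:
  Base (reported book profit): R$227,000
  Less exemption R$46,000 → base R$181,000
  R$181,000 × 12% = R$21,720

R$42,500 > R$21,720, so the mainline income levy governs.

R$42,500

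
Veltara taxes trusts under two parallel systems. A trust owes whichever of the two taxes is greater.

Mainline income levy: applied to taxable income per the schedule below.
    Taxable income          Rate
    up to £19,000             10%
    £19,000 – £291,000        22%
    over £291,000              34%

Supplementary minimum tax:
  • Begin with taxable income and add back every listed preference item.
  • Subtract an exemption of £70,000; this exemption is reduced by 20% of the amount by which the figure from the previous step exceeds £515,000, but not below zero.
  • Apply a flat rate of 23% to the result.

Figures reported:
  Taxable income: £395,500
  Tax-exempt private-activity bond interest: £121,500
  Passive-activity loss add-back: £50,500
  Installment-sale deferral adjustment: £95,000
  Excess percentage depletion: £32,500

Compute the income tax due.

Mainline income levy:
  £19,000 × 10% = £1,900
  £272,000 × 22% = £59,840
  £104,500 × 34% = £35,530
  → £97,270

Supplementary minimum tax:
  Adjusted income: £395,500 + £121,500 + £50,500 + £95,000 + £32,500 = £695,000
  Exemption: £70,000 − 20% × (£695,000 − £515,000) = £70,000 − £36,000 = £34,000
  Base: £695,000 − £34,000 = £661,000
  £661,000 × 23% = £152,030

£152,030 > £97,270, so the supplementary minimum tax is the binding amount.

£152,030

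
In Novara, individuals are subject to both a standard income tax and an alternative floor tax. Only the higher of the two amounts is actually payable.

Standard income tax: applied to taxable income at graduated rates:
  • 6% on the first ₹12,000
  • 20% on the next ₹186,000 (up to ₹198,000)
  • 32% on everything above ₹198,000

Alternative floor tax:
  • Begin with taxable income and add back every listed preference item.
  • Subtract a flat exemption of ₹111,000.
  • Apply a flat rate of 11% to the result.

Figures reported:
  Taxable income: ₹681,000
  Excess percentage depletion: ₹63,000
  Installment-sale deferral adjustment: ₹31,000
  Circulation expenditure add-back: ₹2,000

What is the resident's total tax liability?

Alternative floor tax:
  Adjusted income: ₹681,000 + ₹63,000 + ₹31,000 + ₹2,000 = ₹777,000
  Less exemption ₹111,000 → base ₹666,000
  ₹666,000 × 11% = ₹73,260

Standard income tax:
  ₹12,000 × 6% = ₹720
  ₹186,000 × 20% = ₹37,200
  ₹483,000 × 32% = ₹154,560
  → ₹192,480

₹192,480 > ₹73,260, so the standard income tax governs.

₹192,480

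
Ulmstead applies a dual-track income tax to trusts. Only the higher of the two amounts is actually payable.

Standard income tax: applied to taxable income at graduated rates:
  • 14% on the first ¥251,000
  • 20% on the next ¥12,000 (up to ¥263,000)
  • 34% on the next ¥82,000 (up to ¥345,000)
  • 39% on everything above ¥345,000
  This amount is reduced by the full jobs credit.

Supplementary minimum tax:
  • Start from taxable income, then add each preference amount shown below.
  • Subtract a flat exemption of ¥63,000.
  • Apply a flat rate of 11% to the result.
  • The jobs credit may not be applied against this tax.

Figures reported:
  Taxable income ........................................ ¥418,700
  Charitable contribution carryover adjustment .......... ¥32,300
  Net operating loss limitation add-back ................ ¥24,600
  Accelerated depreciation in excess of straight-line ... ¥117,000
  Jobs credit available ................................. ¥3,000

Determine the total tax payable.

¥91,163

Supplementary minimum tax:
  Adjusted income: ¥418,700 + ¥32,300 + ¥24,600 + ¥117,000 = ¥592,600
  Less exemption ¥63,000 → base ¥529,600
  ¥529,600 × 11% = ¥58,256

Standard income tax:
  ¥251,000 × 14% = ¥35,140
  ¥12,000 × 20% = ¥2,400
  ¥82,000 × 34% = ¥27,880
  ¥73,700 × 39% = ¥28,743
  → ¥94,163
  Less jobs credit ¥3,000 → ¥91,163

¥91,163 > ¥58,256, so the standard income tax governs.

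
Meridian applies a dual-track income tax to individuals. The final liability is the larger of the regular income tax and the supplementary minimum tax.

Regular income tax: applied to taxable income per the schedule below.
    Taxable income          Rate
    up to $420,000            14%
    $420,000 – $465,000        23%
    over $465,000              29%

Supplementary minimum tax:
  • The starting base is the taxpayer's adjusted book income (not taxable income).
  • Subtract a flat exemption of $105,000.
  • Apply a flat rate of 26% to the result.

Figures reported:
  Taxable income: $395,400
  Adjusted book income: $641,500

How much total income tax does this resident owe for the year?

$139,490

Regular income tax:
  $395,400 × 14% = $55,356

Supplementary minimum tax:
  Base (adjusted book income): $641,500
  Less exemption $105,000 → base $536,500
  $536,500 × 26% = $139,490

$139,490 > $55,356, so the supplementary minimum tax is the binding amount.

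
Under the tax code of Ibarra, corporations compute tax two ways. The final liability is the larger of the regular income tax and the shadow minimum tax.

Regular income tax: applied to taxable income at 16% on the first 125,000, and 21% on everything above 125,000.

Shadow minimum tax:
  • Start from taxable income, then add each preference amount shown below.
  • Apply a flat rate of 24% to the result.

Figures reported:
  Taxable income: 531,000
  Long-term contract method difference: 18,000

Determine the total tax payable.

131,760

Shadow minimum tax:
  Adjusted income: 531,000 + 18,000 = 549,000
  549,000 × 24% = 131,760

Regular income tax:
  125,000 × 16% = 20,000
  406,000 × 21% = 85,260
  → 105,260

131,760 > 105,260, so the shadow minimum tax is the binding amount.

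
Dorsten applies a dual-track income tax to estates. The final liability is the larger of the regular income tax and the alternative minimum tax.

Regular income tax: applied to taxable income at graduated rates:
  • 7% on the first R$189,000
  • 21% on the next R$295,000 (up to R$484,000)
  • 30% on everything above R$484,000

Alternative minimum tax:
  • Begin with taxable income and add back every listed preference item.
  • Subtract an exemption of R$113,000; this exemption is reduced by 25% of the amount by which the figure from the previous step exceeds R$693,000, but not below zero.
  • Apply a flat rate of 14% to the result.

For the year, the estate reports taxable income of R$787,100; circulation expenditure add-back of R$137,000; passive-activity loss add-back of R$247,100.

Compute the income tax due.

Alternative minimum tax:
  Adjusted income: R$787,100 + R$137,000 + R$247,100 = R$1,171,200
  Exemption: 25% × (R$1,171,200 − R$693,000) = R$119,550 ≥ R$113,000, so the exemption is fully phased out
  Base: R$1,171,200 − R$0 = R$1,171,200
  R$1,171,200 × 14% = R$163,968

Regular income tax:
  R$189,000 × 7% = R$13,230
  R$295,000 × 21% = R$61,950
  R$303,100 × 30% = R$90,930
  → R$166,110

R$166,110 > R$163,968, so the regular income tax governs.

R$166,110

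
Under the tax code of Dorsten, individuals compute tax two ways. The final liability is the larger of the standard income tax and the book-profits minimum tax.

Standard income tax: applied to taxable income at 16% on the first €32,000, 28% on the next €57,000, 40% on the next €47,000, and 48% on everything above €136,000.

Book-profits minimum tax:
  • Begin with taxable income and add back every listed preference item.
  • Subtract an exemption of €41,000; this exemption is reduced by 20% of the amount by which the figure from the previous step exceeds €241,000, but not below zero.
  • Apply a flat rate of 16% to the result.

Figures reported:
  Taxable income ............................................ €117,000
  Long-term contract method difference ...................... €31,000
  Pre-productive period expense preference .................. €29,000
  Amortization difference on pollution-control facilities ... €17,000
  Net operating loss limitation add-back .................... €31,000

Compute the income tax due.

€32,280

Standard income tax:
  €32,000 × 16% = €5,120
  €57,000 × 28% = €15,960
  €28,000 × 40% = €11,200
  → €32,280

Book-profits minimum tax:
  Adjusted income: €117,000 + €31,000 + €29,000 + €17,000 + €31,000 = €225,000
  Exemption: €225,000 ≤ €241,000, so full €41,000 applies
  Base: €225,000 − €41,000 = €184,000
  €184,000 × 16% = €29,440

€32,280 > €29,440, so the standard income tax governs.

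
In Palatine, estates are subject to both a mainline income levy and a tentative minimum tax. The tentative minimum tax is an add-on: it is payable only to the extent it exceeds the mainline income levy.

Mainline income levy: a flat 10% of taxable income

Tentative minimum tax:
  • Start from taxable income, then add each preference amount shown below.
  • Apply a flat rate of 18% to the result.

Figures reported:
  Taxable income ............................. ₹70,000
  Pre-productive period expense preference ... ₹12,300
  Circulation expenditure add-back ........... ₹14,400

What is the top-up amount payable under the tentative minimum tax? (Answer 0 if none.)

₹10,406

Tentative minimum tax:
  Adjusted income: ₹70,000 + ₹12,300 + ₹14,400 = ₹96,700
  ₹96,700 × 18% = ₹17,406

Mainline income levy:
  ₹70,000 × 10% = ₹7,000

Excess of tentative minimum tax over mainline income levy: ₹17,406 − ₹7,000 = ₹10,406.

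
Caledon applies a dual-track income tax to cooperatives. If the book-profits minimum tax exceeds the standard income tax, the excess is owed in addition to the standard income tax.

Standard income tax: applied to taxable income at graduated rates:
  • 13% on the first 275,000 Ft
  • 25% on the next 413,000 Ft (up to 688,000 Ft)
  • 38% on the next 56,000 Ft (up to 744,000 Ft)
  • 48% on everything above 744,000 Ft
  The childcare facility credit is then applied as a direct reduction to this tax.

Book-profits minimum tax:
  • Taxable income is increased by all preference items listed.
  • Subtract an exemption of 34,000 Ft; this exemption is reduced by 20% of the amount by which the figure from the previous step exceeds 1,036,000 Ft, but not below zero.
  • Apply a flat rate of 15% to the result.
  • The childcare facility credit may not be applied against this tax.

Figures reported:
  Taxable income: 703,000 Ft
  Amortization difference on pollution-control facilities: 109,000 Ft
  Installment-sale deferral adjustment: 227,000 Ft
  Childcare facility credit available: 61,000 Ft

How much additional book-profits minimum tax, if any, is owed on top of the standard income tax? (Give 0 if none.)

Book-profits minimum tax:
  Adjusted income: 703,000 Ft + 109,000 Ft + 227,000 Ft = 1,039,000 Ft
  Exemption: 34,000 Ft − 20% × (1,039,000 Ft − 1,036,000 Ft) = 34,000 Ft − 600 Ft = 33,400 Ft
  Base: 1,039,000 Ft − 33,400 Ft = 1,005,600 Ft
  1,005,600 Ft × 15% = 150,840 Ft

Standard income tax:
  275,000 Ft × 13% = 35,750 Ft
  413,000 Ft × 25% = 103,250 Ft
  15,000 Ft × 38% = 5,700 Ft
  → 144,700 Ft
  Less childcare facility credit 61,000 Ft → 83,700 Ft

Excess of book-profits minimum tax over standard income tax: 150,840 Ft − 83,700 Ft = 67,140 Ft.

67,140 Ft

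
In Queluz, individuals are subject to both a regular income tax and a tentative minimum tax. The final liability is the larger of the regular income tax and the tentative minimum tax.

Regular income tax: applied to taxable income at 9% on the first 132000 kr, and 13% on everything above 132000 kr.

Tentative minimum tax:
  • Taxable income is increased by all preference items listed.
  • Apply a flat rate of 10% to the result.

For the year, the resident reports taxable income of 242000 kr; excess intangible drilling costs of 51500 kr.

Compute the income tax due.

29350 kr

Tentative minimum tax:
  Adjusted income: 242000 kr + 51500 kr = 293500 kr
  293500 kr × 10% = 29350 kr

Regular income tax:
  132000 kr × 9% = 11880 kr
  110000 kr × 13% = 14300 kr
  → 26180 kr

29350 kr > 26180 kr, so the tentative minimum tax is the binding amount.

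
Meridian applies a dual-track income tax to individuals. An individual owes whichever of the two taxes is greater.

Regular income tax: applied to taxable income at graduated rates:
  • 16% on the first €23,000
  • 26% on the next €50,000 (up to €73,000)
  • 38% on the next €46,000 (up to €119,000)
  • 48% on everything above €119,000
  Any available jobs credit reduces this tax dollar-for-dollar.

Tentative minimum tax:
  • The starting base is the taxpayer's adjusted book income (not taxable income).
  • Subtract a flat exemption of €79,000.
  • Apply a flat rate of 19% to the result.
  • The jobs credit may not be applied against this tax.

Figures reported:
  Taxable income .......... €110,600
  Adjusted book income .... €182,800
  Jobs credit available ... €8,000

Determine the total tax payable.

Regular income tax:
  €23,000 × 16% = €3,680
  €50,000 × 26% = €13,000
  €37,600 × 38% = €14,288
  → €30,968
  Less jobs credit €8,000 → €22,968

Tentative minimum tax:
  Base (adjusted book income): €182,800
  Less exemption €79,000 → base €103,800
  €103,800 × 19% = €19,722

€22,968 > €19,722, so the regular income tax governs.

€22,968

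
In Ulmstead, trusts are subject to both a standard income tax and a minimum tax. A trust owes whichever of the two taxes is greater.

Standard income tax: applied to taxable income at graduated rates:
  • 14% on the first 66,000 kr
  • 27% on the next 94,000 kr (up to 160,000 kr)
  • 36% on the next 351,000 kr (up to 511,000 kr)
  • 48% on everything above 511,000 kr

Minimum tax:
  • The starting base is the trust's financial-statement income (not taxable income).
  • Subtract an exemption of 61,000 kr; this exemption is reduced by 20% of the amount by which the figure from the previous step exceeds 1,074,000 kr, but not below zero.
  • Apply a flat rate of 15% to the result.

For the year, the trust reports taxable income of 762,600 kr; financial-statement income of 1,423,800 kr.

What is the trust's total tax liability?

281,748 kr

Minimum tax:
  Base (financial-statement income): 1,423,800 kr
  Exemption: 20% × (1,423,800 kr − 1,074,000 kr) = 69,960 kr ≥ 61,000 kr, so the exemption is fully phased out
  Base: 1,423,800 kr − 0 kr = 1,423,800 kr
  1,423,800 kr × 15% = 213,570 kr

Standard income tax:
  66,000 kr × 14% = 9,240 kr
  94,000 kr × 27% = 25,380 kr
  351,000 kr × 36% = 126,360 kr
  251,600 kr × 48% = 120,768 kr
  → 281,748 kr

281,748 kr > 213,570 kr, so the standard income tax governs.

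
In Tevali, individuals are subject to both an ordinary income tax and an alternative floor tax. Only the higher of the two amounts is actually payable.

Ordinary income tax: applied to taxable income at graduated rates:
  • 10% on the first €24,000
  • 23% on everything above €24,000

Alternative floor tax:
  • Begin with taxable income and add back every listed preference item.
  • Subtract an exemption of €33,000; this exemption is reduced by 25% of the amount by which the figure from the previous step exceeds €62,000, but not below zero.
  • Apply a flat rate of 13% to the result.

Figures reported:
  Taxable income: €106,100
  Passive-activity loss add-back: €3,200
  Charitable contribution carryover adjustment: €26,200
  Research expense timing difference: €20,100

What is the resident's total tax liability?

Ordinary income tax:
  €24,000 × 10% = €2,400
  €82,100 × 23% = €18,883
  → €21,283

Alternative floor tax:
  Adjusted income: €106,100 + €3,200 + €26,200 + €20,100 = €155,600
  Exemption: €33,000 − 25% × (€155,600 − €62,000) = €33,000 − €23,400 = €9,600
  Base: €155,600 − €9,600 = €146,000
  €146,000 × 13% = €18,980

€21,283 > €18,980, so the ordinary income tax governs.

€21,283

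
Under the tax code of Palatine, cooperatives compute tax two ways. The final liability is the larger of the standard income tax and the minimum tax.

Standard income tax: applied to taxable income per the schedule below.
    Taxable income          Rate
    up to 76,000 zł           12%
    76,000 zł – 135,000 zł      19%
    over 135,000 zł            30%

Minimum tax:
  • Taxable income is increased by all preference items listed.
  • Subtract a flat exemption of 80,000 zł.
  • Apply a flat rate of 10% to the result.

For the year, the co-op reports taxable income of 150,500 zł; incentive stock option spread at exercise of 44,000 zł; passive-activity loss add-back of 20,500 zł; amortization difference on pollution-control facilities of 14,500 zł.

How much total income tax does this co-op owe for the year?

Minimum tax:
  Adjusted income: 150,500 zł + 44,000 zł + 20,500 zł + 14,500 zł = 229,500 zł
  Less exemption 80,000 zł → base 149,500 zł
  149,500 zł × 10% = 14,950 zł

Standard income tax:
  76,000 zł × 12% = 9,120 zł
  59,000 zł × 19% = 11,210 zł
  15,500 zł × 30% = 4,650 zł
  → 24,980 zł

24,980 zł > 14,950 zł, so the standard income tax governs.

24,980 zł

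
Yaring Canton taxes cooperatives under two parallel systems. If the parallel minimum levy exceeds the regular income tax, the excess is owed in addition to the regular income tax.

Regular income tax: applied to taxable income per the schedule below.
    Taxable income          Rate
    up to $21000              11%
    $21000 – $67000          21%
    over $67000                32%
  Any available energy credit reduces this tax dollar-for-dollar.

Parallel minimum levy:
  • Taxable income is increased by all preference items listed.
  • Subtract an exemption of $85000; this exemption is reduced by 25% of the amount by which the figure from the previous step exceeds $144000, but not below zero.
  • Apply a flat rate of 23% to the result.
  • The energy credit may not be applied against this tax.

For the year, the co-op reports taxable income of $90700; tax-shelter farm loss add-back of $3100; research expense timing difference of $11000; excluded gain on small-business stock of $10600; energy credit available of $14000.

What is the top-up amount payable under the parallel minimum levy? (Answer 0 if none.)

Parallel minimum levy:
  Adjusted income: $90700 + $3100 + $11000 + $10600 = $115400
  Exemption: $115400 ≤ $144000, so full $85000 applies
  Base: $115400 − $85000 = $30400
  $30400 × 23% = $6992

Regular income tax:
  $21000 × 11% = $2310
  $46000 × 21% = $9660
  $23700 × 32% = $7584
  → $19554
  Less energy credit $14000 → $5554

Excess of parallel minimum levy over regular income tax: $6992 − $5554 = $1438.

$1438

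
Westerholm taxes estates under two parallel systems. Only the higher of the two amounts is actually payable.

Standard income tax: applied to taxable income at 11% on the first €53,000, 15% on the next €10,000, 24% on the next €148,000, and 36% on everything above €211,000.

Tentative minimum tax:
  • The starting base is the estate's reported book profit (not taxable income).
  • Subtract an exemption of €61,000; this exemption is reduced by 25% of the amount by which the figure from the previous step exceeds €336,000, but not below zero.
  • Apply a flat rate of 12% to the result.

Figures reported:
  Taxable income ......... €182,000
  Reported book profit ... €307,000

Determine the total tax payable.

€35,890

Standard income tax:
  €53,000 × 11% = €5,830
  €10,000 × 15% = €1,500
  €119,000 × 24% = €28,560
  → €35,890

Tentative minimum tax:
  Base (reported book profit): €307,000
  Exemption: €307,000 ≤ €336,000, so full €61,000 applies
  Base: €307,000 − €61,000 = €246,000
  €246,000 × 12% = €29,520

€35,890 > €29,520, so the standard income tax governs.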